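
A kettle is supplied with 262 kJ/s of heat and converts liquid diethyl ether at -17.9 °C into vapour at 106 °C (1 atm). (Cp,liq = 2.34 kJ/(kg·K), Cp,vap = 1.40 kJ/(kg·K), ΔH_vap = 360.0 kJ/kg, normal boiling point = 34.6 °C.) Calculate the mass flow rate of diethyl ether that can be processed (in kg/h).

Δh = 2.34×(34.6−-17.9) + 360.0 + 1.40×(106−34.6) = 582.81 kJ/kg
Q = 262 kJ/s = 262 kJ/s = 943200 kJ/h
ṁ = Q/Δh = 943200 / 582.81 = 1618.4 kg/h

ṁ = 1620 kg/h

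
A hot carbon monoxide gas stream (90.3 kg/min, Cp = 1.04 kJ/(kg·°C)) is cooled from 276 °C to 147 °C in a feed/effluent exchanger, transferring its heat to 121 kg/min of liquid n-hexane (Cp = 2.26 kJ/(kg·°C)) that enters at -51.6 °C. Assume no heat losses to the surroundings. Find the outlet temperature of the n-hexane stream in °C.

Heat released by hot stream: Q = 90.3 × 1.04 × (276 − 147) = 12115 kJ/min
Energy balance on cold side (adiabatic exchanger): Q = ṁ_c·Cp_c·(T_c,out − T_c,in)
T_c,out = -51.6 + 12115/(121 × 2.26) = -7.2986 °C

T_c,out = -7.30 °C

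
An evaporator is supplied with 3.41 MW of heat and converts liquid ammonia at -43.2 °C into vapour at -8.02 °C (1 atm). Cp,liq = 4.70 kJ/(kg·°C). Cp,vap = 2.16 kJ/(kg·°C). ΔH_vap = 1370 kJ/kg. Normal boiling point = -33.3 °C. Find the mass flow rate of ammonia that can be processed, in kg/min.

Δh = 4.70×(-33.3−-43.2) + 1370 + 2.16×(-8.02−-33.3) = 1471.1 kJ/kg
Q = 3.41 MW = 3410 kJ/s = 204600 kJ/min
ṁ = Q/Δh = 204600 / 1471.1 = 139.08 kg/min

ṁ = 139 kg/min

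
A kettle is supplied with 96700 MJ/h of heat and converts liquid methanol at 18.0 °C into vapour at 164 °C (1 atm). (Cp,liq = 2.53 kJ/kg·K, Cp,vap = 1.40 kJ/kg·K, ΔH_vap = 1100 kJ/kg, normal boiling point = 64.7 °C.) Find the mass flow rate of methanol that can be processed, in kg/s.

Δh = 2.53×(64.7−18.0) + 1100 + 1.40×(164−64.7) = 1357.2 kJ/kg
Q = 96700 MJ/h = 26861 kJ/s = 26861 kJ/s
ṁ = Q/Δh = 26861 / 1357.2 = 19.792 kg/s

ṁ = 19.8 kg/s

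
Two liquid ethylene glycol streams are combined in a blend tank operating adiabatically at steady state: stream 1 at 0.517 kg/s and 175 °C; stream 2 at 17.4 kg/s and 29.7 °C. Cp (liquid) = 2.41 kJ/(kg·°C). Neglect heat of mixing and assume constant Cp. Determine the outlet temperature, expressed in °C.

Adiabatic, steady state ⇒ Σ ṁᵢCp,ᵢ(T_out − Tᵢ) = 0
T_out = Σ ṁᵢCp,ᵢTᵢ / Σ ṁᵢCp,ᵢ
      = 1463.5 / 43.18 = 33.893 °C

T_out = 33.9 °C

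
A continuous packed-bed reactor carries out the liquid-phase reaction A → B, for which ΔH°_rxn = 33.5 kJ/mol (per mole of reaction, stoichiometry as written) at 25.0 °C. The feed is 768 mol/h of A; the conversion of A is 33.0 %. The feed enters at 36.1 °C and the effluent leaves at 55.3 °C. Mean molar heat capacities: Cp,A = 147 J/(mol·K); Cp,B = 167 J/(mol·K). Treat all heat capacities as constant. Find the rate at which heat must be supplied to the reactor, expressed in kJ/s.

Q_in = 3.00 kJ/s

Extent of reaction ξ = 0.330 × 768 = 253.44 mol/h
Reaction term: ξ·ΔH°_rxn = 253.44 × 33.5 = 8490.2 kJ/h
Sensible, feed 36.1→25 °C: -1253.1 kJ/h
Outlet flows (mol/h): A 514.56, B 253.44
Sensible, products 25→55.3 °C: 3574.3 kJ/h
Q = ΔH = 10811 kJ/h = 3.0032 kW
Heat supplied = 3.0032 kJ/s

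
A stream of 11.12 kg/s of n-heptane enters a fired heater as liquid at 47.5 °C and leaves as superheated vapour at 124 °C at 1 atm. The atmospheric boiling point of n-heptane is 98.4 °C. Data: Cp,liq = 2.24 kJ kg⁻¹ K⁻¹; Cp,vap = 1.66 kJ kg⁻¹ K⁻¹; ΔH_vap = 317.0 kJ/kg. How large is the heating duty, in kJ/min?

liquid 47.5→98.4 °C: 114.02 kJ/kg
vaporisation at 98.4 °C: 317 kJ/kg
vapour 98.4→124 °C: 42.496 kJ/kg
Δh = 114.02 + 317 + 42.496 = 473.51 kJ/kg
Q = ṁ·Δh = 11.12 kg/s × 473.51 kJ/kg = 5265.5 kJ/s
|Q| = 5265.5 kW = 315930 kJ/min

Q = 316000 kJ/min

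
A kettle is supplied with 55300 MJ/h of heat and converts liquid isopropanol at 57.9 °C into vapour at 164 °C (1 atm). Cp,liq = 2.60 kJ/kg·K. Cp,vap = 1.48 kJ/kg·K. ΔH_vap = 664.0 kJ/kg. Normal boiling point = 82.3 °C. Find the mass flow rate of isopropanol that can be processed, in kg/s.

ṁ = 18.1 kg/s

Δh = 2.60×(82.3−57.9) + 664.0 + 1.48×(164−82.3) = 848.36 kJ/kg
Q = 55300 MJ/h = 15361 kJ/s = 15361 kJ/s
ṁ = Q/Δh = 15361 / 848.36 = 18.107 kg/s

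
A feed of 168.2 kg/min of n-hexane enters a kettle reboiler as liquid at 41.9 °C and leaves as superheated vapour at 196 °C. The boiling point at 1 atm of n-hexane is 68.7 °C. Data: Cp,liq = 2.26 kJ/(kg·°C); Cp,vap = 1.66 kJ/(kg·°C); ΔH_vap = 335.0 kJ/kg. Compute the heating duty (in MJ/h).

liquid 41.9→68.7 °C: 60.568 kJ/kg
vaporisation at 68.7 °C: 335 kJ/kg
vapour 68.7→196 °C: 211.32 kJ/kg
Δh = 60.568 + 335 + 211.32 = 606.89 kJ/kg
Q = ṁ·Δh = 168.2 kg/min × 606.89 kJ/kg = 102080 kJ/min
|Q| = 1701.3 kW = 6124.7 MJ/h

Q = 6120 MJ/h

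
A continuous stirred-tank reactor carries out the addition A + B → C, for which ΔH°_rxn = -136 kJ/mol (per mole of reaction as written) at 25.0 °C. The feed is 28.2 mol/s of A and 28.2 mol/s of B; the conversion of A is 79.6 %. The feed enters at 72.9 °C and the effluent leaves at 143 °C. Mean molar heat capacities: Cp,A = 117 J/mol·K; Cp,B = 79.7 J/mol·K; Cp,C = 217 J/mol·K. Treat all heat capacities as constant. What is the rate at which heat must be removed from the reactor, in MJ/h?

Q_out = 9400 MJ/h

Extent of reaction ξ = 0.796 × 28.2 = 22.447 mol/s
Reaction term: ξ·ΔH°_rxn = 22.447 × -136 = -3052.8 kJ/s
Sensible, feed 72.9→25 °C: -265.7 kJ/s
Outlet flows (mol/s): A 5.7528, B 5.7528, C 22.447
Sensible, products 25→143 °C: 708.31 kJ/s
Q = ΔH = -2610.2 kJ/s = -2610.2 kW
Heat removed = 9396.8 MJ/h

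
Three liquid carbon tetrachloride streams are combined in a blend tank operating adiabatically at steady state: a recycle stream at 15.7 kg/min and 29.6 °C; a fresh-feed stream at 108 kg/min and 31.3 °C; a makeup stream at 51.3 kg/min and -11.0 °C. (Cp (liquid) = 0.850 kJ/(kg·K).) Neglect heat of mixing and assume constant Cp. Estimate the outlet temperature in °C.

T_out = 18.7 °C

Adiabatic, steady state ⇒ Σ ṁᵢCp,ᵢ(T_out − Tᵢ) = 0
T_out = Σ ṁᵢCp,ᵢTᵢ / Σ ṁᵢCp,ᵢ
      = 2788.7 / 148.75 = 18.748 °C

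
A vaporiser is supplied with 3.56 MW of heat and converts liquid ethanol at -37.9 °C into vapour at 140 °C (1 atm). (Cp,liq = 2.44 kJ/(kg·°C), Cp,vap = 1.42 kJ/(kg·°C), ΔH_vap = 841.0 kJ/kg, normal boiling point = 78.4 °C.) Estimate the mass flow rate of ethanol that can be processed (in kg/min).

ṁ = 176 kg/min

Δh = 2.44×(78.4−-37.9) + 841.0 + 1.42×(140−78.4) = 1212.2 kJ/kg
Q = 3.56 MW = 3560 kJ/s = 213600 kJ/min
ṁ = Q/Δh = 213600 / 1212.2 = 176.2 kg/min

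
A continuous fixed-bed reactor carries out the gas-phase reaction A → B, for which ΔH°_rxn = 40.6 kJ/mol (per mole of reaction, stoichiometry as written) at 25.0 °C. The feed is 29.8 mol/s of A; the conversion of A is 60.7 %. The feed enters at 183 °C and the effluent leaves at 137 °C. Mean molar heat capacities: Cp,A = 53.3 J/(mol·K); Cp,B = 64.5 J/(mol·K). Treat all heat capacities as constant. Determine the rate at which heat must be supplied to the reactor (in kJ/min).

Q_in = 41000 kJ/min

Extent of reaction ξ = 0.607 × 29.8 = 18.089 mol/s
Reaction term: ξ·ΔH°_rxn = 18.089 × 40.6 = 734.4 kJ/s
Sensible, feed 183→25 °C: -250.96 kJ/s
Outlet flows (mol/s): A 11.711, B 18.089
Sensible, products 25→137 °C: 200.58 kJ/s
Q = ΔH = 684.02 kJ/s = 684.02 kW
Heat supplied = 41041 kJ/min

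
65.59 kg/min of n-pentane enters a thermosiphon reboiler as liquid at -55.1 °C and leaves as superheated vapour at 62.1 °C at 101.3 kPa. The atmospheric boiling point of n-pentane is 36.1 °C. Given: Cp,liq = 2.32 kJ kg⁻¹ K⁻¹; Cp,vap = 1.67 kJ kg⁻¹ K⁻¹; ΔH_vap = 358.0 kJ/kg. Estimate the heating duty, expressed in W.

Q = 670000 W

liquid -55.1→36.1 °C: 211.58 kJ/kg
vaporisation at 36.1 °C: 358 kJ/kg
vapour 36.1→62.1 °C: 43.42 kJ/kg
Δh = 211.58 + 358 + 43.42 = 613 kJ/kg
Q = ṁ·Δh = 65.59 kg/min × 613 kJ/kg = 40207 kJ/min
|Q| = 670.12 kW = 670120 W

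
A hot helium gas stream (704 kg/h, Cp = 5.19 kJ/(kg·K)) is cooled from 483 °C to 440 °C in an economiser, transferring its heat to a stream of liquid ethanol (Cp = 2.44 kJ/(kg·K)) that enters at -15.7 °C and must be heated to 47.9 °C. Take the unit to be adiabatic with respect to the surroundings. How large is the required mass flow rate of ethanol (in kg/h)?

Heat released by hot stream: Q = 704 × 5.19 × (483 − 440) = 157110 kJ/h
Energy balance on cold side (adiabatic exchanger): Q = ṁ_c·Cp_c·(T_c,out − T_c,in)
ṁ_c = 157110 / [2.44 × (47.9 − -15.7)] = 1012.4 kg/h

ṁ_c = 1010 kg/h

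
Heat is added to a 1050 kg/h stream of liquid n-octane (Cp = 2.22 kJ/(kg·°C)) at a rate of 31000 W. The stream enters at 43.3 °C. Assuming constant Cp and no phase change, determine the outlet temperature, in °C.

Q = 31000 W = 111600 kJ/h
ΔT = Q/(ṁ·Cp) = 111600/(1050×2.22) = 47.876 K
T_out = 43.3 + 47.876 = 91.176 °C

T_out = 91.2 °C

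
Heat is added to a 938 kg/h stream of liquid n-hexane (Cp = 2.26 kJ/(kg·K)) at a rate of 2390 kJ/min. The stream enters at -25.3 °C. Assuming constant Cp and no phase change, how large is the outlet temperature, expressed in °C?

Q = 2390 kJ/min = 143400 kJ/h
ΔT = Q/(ṁ·Cp) = 143400/(938×2.26) = 67.645 K
T_out = -25.3 + 67.645 = 42.345 °C

T_out = 42.3 °C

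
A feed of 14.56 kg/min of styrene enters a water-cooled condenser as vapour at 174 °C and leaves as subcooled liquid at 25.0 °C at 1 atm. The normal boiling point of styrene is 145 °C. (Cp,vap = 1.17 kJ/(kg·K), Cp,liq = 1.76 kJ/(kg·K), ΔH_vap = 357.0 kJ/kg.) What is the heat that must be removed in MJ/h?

vapour 174→145 °C: -33.93 kJ/kg
condensation at 145 °C: -357 kJ/kg
liquid 145→25.0 °C: -211.2 kJ/kg
Δh = -33.93 + -357 + -211.2 = -602.13 kJ/kg
Q = ṁ·Δh = 14.56 kg/min × -602.13 kJ/kg = -8767 kJ/min
|Q| = 146.12 kW = 526.02 MJ/h

Q_c = 526 MJ/h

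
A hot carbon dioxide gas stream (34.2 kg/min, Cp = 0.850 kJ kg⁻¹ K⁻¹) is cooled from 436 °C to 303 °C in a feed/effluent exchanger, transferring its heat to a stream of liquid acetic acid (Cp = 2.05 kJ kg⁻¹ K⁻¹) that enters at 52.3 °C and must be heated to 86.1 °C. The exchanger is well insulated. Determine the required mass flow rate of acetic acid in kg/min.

Heat released by hot stream: Q = 34.2 × 0.850 × (436 − 303) = 3866.3 kJ/min
Energy balance on cold side (adiabatic exchanger): Q = ṁ_c·Cp_c·(T_c,out − T_c,in)
ṁ_c = 3866.3 / [2.05 × (86.1 − 52.3)] = 55.799 kg/min

ṁ_c = 55.8 kg/min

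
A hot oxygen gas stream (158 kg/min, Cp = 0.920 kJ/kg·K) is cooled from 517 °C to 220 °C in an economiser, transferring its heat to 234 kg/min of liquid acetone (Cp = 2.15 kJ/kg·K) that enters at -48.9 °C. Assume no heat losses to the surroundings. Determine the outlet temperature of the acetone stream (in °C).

T_c,out = 36.9 °C

Heat released by hot stream: Q = 158 × 0.920 × (517 − 220) = 43172 kJ/min
Energy balance on cold side (adiabatic exchanger): Q = ṁ_c·Cp_c·(T_c,out − T_c,in)
T_c,out = -48.9 + 43172/(234 × 2.15) = 36.912 °C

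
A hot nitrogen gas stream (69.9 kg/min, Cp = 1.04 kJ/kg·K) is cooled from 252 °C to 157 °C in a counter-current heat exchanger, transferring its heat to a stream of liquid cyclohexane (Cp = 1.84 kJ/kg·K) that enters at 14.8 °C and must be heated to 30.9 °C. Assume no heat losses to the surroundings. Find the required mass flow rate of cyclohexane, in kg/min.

ṁ_c = 233 kg/min

Heat released by hot stream: Q = 69.9 × 1.04 × (252 − 157) = 6906.1 kJ/min
Energy balance on cold side (adiabatic exchanger): Q = ṁ_c·Cp_c·(T_c,out − T_c,in)
ṁ_c = 6906.1 / [1.84 × (30.9 − 14.8)] = 233.13 kg/min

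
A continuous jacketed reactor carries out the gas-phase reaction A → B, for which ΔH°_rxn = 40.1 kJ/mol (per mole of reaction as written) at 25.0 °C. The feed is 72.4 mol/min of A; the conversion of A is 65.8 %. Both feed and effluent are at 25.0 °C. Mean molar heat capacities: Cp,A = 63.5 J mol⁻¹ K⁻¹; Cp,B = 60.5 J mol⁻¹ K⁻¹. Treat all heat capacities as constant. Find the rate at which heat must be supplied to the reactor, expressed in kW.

Q_in = 31.8 kW

Extent of reaction ξ = 0.658 × 72.4 = 47.639 mol/min
Reaction term: ξ·ΔH°_rxn = 47.639 × 40.1 = 1910.3 kJ/min
Q = ΔH = 1910.3 kJ/min = 31.839 kW
Heat supplied = 31.839 kW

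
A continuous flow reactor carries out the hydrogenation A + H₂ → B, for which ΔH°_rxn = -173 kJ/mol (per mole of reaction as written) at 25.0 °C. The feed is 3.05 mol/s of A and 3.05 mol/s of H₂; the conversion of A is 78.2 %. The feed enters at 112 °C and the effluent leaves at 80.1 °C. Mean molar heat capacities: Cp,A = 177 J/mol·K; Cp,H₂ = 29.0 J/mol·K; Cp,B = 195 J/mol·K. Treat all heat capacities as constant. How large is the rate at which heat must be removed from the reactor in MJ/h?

Extent of reaction ξ = 0.782 × 3.05 = 2.3851 mol/s
Reaction term: ξ·ΔH°_rxn = 2.3851 × -173 = -412.62 kJ/s
Sensible, feed 112→25 °C: -54.662 kJ/s
Outlet flows (mol/s): A 0.6649, H₂ 0.6649, B 2.3851
Sensible, products 25→80.1 °C: 33.174 kJ/s
Q = ΔH = -434.11 kJ/s = -434.11 kW
Heat removed = 1562.8 MJ/h

Q_out = 1560 MJ/h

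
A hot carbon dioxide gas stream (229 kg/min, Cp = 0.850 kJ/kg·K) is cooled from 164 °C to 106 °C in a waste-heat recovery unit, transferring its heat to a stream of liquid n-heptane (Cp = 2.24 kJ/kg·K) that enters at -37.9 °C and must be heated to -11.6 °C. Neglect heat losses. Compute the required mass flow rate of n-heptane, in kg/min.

Heat released by hot stream: Q = 229 × 0.850 × (164 − 106) = 11290 kJ/min
Energy balance on cold side (adiabatic exchanger): Q = ṁ_c·Cp_c·(T_c,out − T_c,in)
ṁ_c = 11290 / [2.24 × (-11.6 − -37.9)] = 191.64 kg/min

ṁ_c = 192 kg/min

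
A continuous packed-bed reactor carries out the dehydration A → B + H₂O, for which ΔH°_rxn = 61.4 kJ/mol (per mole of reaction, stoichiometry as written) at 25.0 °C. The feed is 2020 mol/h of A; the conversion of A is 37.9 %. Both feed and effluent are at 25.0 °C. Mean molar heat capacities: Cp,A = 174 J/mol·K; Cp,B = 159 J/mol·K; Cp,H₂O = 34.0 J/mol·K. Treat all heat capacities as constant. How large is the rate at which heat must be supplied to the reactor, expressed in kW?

Q_in = 13.1 kW

Extent of reaction ξ = 0.379 × 2020 = 765.58 mol/h
Reaction term: ξ·ΔH°_rxn = 765.58 × 61.4 = 47007 kJ/h
Q = ΔH = 47007 kJ/h = 13.057 kW
Heat supplied = 13.057 kW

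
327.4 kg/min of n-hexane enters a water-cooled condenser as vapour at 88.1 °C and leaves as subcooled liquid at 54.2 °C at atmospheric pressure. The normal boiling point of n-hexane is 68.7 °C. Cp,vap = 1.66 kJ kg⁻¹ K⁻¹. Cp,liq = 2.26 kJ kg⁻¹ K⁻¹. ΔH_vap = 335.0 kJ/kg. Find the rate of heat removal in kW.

Q_c = 2180 kW

vapour 88.1→68.7 °C: -32.204 kJ/kg
condensation at 68.7 °C: -335 kJ/kg
liquid 68.7→54.2 °C: -32.77 kJ/kg
Δh = -32.204 + -335 + -32.77 = -399.97 kJ/kg
Q = ṁ·Δh = 327.4 kg/min × -399.97 kJ/kg = -130950 kJ/min
|Q| = 2182.5 kW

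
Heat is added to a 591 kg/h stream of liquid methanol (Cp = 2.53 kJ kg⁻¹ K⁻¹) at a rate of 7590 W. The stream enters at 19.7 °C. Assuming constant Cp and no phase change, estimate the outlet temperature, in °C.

T_out = 38.0 °C

Q = 7590 W = 27324 kJ/h
ΔT = Q/(ṁ·Cp) = 27324/(591×2.53) = 18.274 K
T_out = 19.7 + 18.274 = 37.974 °C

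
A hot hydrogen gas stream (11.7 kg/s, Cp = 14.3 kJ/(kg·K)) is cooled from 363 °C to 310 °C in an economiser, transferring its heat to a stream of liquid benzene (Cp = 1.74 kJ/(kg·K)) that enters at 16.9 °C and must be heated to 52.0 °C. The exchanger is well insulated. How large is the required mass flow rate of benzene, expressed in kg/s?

ṁ_c = 145 kg/s

Heat released by hot stream: Q = 11.7 × 14.3 × (363 − 310) = 8867.4 kJ/s
Energy balance on cold side (adiabatic exchanger): Q = ṁ_c·Cp_c·(T_c,out − T_c,in)
ṁ_c = 8867.4 / [1.74 × (52.0 − 16.9)] = 145.19 kg/s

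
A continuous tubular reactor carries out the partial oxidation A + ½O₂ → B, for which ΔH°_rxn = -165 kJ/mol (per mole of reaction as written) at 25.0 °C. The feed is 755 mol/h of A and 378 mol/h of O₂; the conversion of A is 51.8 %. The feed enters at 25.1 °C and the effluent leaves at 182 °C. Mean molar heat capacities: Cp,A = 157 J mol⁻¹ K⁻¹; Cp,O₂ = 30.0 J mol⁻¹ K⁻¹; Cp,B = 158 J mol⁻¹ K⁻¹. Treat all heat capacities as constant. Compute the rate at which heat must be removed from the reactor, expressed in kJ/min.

Extent of reaction ξ = 0.518 × 755 = 391.09 mol/h
Reaction term: ξ·ΔH°_rxn = 391.09 × -165 = -64530 kJ/h
Sensible, feed 25.1→25 °C: -12.988 kJ/h
Outlet flows (mol/h): A 363.91, O₂ 182.45, B 391.09
Sensible, products 25→182 °C: 19531 kJ/h
Q = ΔH = -45012 kJ/h = -12.503 kW
Heat removed = 750.2 kJ/min

Q_out = 750 kJ/min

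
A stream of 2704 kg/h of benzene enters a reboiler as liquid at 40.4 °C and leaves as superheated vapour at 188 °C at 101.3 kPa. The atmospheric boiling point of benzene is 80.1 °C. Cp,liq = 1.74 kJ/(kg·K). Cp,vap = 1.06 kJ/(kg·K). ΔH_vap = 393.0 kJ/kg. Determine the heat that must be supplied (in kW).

liquid 40.4→80.1 °C: 69.078 kJ/kg
vaporisation at 80.1 °C: 393 kJ/kg
vapour 80.1→188 °C: 114.37 kJ/kg
Δh = 69.078 + 393 + 114.37 = 576.45 kJ/kg
Q = ṁ·Δh = 2704 kg/h × 576.45 kJ/kg = 1.5587e+06 kJ/h
|Q| = 432.98 kW

Q = 433 kW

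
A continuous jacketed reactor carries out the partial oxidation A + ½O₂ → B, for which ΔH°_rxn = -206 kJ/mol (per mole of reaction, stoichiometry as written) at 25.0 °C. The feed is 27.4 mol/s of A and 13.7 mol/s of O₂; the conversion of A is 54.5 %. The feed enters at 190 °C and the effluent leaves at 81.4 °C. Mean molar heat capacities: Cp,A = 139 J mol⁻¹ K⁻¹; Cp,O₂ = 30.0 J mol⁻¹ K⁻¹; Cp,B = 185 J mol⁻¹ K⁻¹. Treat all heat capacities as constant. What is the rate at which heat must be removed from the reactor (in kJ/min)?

Extent of reaction ξ = 0.545 × 27.4 = 14.933 mol/s
Reaction term: ξ·ΔH°_rxn = 14.933 × -206 = -3076.2 kJ/s
Sensible, feed 190→25 °C: -696.23 kJ/s
Outlet flows (mol/s): A 12.467, O₂ 6.2335, B 14.933
Sensible, products 25→81.4 °C: 264.09 kJ/s
Q = ΔH = -3508.3 kJ/s = -3508.3 kW
Heat removed = 210500 kJ/min

Q_out = 211000 kJ/min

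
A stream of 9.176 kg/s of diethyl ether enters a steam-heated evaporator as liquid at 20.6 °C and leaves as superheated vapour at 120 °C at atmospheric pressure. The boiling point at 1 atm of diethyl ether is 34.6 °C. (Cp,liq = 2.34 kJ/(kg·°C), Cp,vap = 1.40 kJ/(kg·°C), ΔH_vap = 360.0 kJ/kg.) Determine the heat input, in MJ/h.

liquid 20.6→34.6 °C: 32.76 kJ/kg
vaporisation at 34.6 °C: 360 kJ/kg
vapour 34.6→120 °C: 119.56 kJ/kg
Δh = 32.76 + 360 + 119.56 = 512.32 kJ/kg
Q = ṁ·Δh = 9.176 kg/s × 512.32 kJ/kg = 4701 kJ/s
|Q| = 4701 kW = 16924 MJ/h

Q = 16900 MJ/h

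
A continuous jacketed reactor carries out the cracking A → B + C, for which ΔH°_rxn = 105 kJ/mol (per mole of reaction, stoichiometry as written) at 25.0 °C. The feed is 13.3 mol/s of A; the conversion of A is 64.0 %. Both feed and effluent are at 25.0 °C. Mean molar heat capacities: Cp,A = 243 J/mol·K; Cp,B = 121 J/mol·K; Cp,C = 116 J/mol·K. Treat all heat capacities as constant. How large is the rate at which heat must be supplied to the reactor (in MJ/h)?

Q_in = 3220 MJ/h

Extent of reaction ξ = 0.640 × 13.3 = 8.512 mol/s
Reaction term: ξ·ΔH°_rxn = 8.512 × 105 = 893.76 kJ/s
Q = ΔH = 893.76 kJ/s = 893.76 kW
Heat supplied = 3217.5 MJ/h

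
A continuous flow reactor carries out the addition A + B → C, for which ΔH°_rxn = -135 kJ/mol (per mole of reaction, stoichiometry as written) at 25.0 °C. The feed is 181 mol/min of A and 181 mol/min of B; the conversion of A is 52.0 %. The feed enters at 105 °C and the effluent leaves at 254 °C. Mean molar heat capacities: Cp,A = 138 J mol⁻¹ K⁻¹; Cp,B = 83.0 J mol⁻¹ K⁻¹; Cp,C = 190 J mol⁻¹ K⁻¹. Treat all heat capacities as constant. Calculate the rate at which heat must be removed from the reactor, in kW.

Extent of reaction ξ = 0.520 × 181 = 94.12 mol/min
Reaction term: ξ·ΔH°_rxn = 94.12 × -135 = -12706 kJ/min
Sensible, feed 105→25 °C: -3200.1 kJ/min
Outlet flows (mol/min): A 86.88, B 86.88, C 94.12
Sensible, products 25→254 °C: 8492.1 kJ/min
Q = ΔH = -7414.2 kJ/min = -123.57 kW
Heat removed = 123.57 kW

Q_out = 124 kW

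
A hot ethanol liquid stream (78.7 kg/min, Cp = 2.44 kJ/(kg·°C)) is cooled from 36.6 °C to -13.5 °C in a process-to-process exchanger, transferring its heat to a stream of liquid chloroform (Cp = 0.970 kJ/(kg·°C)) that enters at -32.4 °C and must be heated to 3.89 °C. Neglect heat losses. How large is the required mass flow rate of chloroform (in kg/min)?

ṁ_c = 273 kg/min

Heat released by hot stream: Q = 78.7 × 2.44 × (36.6 − -13.5) = 9620.6 kJ/min
Energy balance on cold side (adiabatic exchanger): Q = ṁ_c·Cp_c·(T_c,out − T_c,in)
ṁ_c = 9620.6 / [0.970 × (3.89 − -32.4)] = 273.3 kg/min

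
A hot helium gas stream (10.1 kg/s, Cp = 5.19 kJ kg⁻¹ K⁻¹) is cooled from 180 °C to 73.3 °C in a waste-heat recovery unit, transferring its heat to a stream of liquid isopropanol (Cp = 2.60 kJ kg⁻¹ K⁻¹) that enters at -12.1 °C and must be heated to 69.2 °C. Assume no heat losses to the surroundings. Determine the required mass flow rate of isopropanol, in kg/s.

Heat released by hot stream: Q = 10.1 × 5.19 × (180 − 73.3) = 5593.1 kJ/s
Energy balance on cold side (adiabatic exchanger): Q = ṁ_c·Cp_c·(T_c,out − T_c,in)
ṁ_c = 5593.1 / [2.60 × (69.2 − -12.1)] = 26.46 kg/s

ṁ_c = 26.5 kg/s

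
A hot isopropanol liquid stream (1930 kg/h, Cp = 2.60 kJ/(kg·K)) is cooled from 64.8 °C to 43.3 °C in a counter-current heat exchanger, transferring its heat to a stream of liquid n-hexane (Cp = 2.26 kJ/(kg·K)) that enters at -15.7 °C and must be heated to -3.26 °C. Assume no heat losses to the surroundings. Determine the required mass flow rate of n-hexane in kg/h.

ṁ_c = 3840 kg/h

Heat released by hot stream: Q = 1930 × 2.60 × (64.8 − 43.3) = 107890 kJ/h
Energy balance on cold side (adiabatic exchanger): Q = ṁ_c·Cp_c·(T_c,out − T_c,in)
ṁ_c = 107890 / [2.26 × (-3.26 − -15.7)] = 3837.4 kg/h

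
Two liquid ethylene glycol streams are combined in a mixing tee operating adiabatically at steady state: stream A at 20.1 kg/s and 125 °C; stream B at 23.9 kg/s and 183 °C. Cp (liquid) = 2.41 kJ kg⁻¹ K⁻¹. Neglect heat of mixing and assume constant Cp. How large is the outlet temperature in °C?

Energy balance with Q = 0: Σ ṁᵢCp,ᵢ(T_out − Tᵢ) = 0
Σ ṁᵢCp,ᵢTᵢ = 20.1×2.41×125 + 23.9×2.41×183 = 16596
Σ ṁᵢCp,ᵢ = 20.1×2.41 + 23.9×2.41 = 106.04
T_out = 16596 / 106.04 = 156.5 °C

T_out = 157 °C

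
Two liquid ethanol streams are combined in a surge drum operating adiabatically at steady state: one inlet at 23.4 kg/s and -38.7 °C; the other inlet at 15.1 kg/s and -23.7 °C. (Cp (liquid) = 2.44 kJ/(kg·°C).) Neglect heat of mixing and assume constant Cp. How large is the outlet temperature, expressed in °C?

T_out = -32.8 °C

Adiabatic, steady state ⇒ Σ ṁᵢCp,ᵢ(T_out − Tᵢ) = 0
T_out = Σ ṁᵢCp,ᵢTᵢ / Σ ṁᵢCp,ᵢ
      = -3082.8 / 93.94 = -32.817 °C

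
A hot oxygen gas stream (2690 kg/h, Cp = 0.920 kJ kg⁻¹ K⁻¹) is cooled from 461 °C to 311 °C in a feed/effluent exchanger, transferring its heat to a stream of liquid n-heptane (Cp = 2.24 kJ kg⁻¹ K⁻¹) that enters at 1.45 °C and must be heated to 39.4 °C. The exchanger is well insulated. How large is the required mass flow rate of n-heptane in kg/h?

ṁ_c = 4370 kg/h

Heat released by hot stream: Q = 2690 × 0.920 × (461 − 311) = 371220 kJ/h
Energy balance on cold side (adiabatic exchanger): Q = ṁ_c·Cp_c·(T_c,out − T_c,in)
ṁ_c = 371220 / [2.24 × (39.4 − 1.45)] = 4366.9 kg/h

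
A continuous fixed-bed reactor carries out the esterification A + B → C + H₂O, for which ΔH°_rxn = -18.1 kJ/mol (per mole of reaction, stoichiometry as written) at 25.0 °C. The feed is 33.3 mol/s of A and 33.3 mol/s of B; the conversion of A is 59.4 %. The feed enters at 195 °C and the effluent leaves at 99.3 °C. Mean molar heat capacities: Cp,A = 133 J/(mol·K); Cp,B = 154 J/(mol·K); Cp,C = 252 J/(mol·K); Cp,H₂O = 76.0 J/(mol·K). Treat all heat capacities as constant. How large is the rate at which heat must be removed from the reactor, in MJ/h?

Q_out = 4360 MJ/h

Extent of reaction ξ = 0.594 × 33.3 = 19.78 mol/s
Reaction term: ξ·ΔH°_rxn = 19.78 × -18.1 = -358.02 kJ/s
Sensible, feed 195→25 °C: -1624.7 kJ/s
Outlet flows (mol/s): A 13.52, B 13.52, C 19.78, H₂O 19.78
Sensible, products 25→99.3 °C: 770.35 kJ/s
Q = ΔH = -1212.4 kJ/s = -1212.4 kW
Heat removed = 4364.6 MJ/h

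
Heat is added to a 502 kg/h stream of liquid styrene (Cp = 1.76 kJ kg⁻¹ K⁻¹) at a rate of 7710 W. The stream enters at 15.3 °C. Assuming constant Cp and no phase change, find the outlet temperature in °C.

T_out = 46.7 °C

Q = 7710 W = 27756 kJ/h
ΔT = Q/(ṁ·Cp) = 27756/(502×1.76) = 31.415 K
T_out = 15.3 + 31.415 = 46.715 °C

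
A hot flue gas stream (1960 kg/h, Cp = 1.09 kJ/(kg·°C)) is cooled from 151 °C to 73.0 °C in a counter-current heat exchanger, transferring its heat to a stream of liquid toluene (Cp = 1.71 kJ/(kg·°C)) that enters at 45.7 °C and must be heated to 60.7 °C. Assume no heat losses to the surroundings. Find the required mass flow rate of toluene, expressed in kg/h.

ṁ_c = 6500 kg/h

Heat released by hot stream: Q = 1960 × 1.09 × (151 − 73.0) = 166640 kJ/h
Energy balance on cold side (adiabatic exchanger): Q = ṁ_c·Cp_c·(T_c,out − T_c,in)
ṁ_c = 166640 / [1.71 × (60.7 − 45.7)] = 6496.7 kg/h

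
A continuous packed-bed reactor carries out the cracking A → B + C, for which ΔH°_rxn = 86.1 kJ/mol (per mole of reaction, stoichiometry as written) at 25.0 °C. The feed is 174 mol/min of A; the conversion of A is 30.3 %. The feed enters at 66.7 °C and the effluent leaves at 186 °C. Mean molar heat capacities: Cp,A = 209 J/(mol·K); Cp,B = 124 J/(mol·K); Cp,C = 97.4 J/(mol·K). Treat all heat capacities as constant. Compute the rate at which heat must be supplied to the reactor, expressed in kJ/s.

Extent of reaction ξ = 0.303 × 174 = 52.722 mol/min
Reaction term: ξ·ΔH°_rxn = 52.722 × 86.1 = 4539.4 kJ/min
Sensible, feed 66.7→25 °C: -1516.5 kJ/min
Outlet flows (mol/min): A 121.28, B 52.722, C 52.722
Sensible, products 25→186 °C: 5960.2 kJ/min
Q = ΔH = 8983.1 kJ/min = 149.72 kW
Heat supplied = 149.72 kJ/s

Q_in = 150 kJ/s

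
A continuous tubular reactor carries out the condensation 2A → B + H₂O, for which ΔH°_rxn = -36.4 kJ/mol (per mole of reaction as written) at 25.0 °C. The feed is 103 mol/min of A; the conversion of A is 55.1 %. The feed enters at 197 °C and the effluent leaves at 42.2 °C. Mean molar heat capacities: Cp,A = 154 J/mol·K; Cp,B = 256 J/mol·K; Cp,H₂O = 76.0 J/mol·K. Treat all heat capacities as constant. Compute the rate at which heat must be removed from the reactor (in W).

Q_out = 57900 W

Extent of reaction ξ = 0.551 × 103 / 2 = 28.377 mol/min
Reaction term: ξ·ΔH°_rxn = 28.377 × -36.4 = -1032.9 kJ/min
Sensible, feed 197→25 °C: -2728.3 kJ/min
Outlet flows (mol/min): A 46.247, B 28.377, H₂O 28.377
Sensible, products 25→42.2 °C: 284.54 kJ/min
Q = ΔH = -3476.6 kJ/min = -57.944 kW
Heat removed = 57944 W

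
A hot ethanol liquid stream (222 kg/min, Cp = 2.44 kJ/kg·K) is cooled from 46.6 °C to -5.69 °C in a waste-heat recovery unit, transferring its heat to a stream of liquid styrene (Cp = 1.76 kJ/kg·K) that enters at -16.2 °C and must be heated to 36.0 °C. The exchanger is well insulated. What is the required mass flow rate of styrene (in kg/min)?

ṁ_c = 308 kg/min

Heat released by hot stream: Q = 222 × 2.44 × (46.6 − -5.69) = 28324 kJ/min
Energy balance on cold side (adiabatic exchanger): Q = ṁ_c·Cp_c·(T_c,out − T_c,in)
ṁ_c = 28324 / [1.76 × (36.0 − -16.2)] = 308.3 kg/min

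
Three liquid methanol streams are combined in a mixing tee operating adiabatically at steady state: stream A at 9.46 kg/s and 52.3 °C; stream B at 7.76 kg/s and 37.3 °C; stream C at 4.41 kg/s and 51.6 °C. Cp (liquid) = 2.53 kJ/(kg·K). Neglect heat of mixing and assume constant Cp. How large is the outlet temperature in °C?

T_out = 46.8 °C

No heat crosses the boundary, so H_out = H_in.
Σ ṁᵢCp,ᵢTᵢ = 9.46×2.53×52.3 + 7.76×2.53×37.3 + 4.41×2.53×51.6 = 2559.8
Σ ṁᵢCp,ᵢ = 9.46×2.53 + 7.76×2.53 + 4.41×2.53 = 54.724
T_out = 2559.8 / 54.724 = 46.776 °C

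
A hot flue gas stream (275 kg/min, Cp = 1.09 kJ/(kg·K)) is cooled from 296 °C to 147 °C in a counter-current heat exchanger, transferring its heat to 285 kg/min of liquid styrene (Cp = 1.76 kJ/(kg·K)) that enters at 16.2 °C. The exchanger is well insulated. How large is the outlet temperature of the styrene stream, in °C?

Heat released by hot stream: Q = 275 × 1.09 × (296 − 147) = 44663 kJ/min
Energy balance on cold side (adiabatic exchanger): Q = ṁ_c·Cp_c·(T_c,out − T_c,in)
T_c,out = 16.2 + 44663/(285 × 1.76) = 105.24 °C

T_c,out = 105 °C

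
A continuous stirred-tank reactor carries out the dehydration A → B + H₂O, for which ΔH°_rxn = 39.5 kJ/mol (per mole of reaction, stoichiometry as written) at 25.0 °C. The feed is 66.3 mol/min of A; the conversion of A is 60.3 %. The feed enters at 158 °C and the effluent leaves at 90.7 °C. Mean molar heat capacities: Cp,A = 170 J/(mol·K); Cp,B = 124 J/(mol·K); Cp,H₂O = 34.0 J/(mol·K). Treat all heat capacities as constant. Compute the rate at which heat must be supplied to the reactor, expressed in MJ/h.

Q_in = 47.3 MJ/h

Extent of reaction ξ = 0.603 × 66.3 = 39.979 mol/min
Reaction term: ξ·ΔH°_rxn = 39.979 × 39.5 = 1579.2 kJ/min
Sensible, feed 158→25 °C: -1499 kJ/min
Outlet flows (mol/min): A 26.321, B 39.979, H₂O 39.979
Sensible, products 25→90.7 °C: 708.99 kJ/min
Q = ΔH = 789.11 kJ/min = 13.152 kW
Heat supplied = 47.347 MJ/h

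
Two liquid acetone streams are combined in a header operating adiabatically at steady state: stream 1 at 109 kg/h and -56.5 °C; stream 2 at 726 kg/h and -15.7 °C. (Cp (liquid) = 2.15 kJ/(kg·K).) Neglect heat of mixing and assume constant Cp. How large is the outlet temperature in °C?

T_out = -21.0 °C

Energy balance with Q = 0: Σ ṁᵢCp,ᵢ(T_out − Tᵢ) = 0
Σ ṁᵢCp,ᵢTᵢ = 109×2.15×-56.5 + 726×2.15×-15.7 = -37747
Σ ṁᵢCp,ᵢ = 109×2.15 + 726×2.15 = 1795.2
T_out = -37747 / 1795.2 = -21.026 °C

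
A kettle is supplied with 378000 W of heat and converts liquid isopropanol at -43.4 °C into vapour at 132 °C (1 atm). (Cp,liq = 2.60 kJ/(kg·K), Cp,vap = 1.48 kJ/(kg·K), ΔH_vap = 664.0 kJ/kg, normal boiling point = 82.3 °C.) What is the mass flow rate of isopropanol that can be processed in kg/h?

Δh = 2.60×(82.3−-43.4) + 664.0 + 1.48×(132−82.3) = 1064.4 kJ/kg
Q = 378000 W = 378 kJ/s = 1.3608e+06 kJ/h
ṁ = Q/Δh = 1.3608e+06 / 1064.4 = 1278.5 kg/h

ṁ = 1280 kg/h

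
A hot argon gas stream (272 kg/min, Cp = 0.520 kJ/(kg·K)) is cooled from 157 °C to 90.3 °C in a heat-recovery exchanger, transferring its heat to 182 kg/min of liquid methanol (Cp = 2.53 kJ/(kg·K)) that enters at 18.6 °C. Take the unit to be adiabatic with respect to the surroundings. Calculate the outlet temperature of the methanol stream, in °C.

T_c,out = 39.1 °C

Heat released by hot stream: Q = 272 × 0.520 × (157 − 90.3) = 9434 kJ/min
Energy balance on cold side (adiabatic exchanger): Q = ṁ_c·Cp_c·(T_c,out − T_c,in)
T_c,out = 18.6 + 9434/(182 × 2.53) = 39.088 °C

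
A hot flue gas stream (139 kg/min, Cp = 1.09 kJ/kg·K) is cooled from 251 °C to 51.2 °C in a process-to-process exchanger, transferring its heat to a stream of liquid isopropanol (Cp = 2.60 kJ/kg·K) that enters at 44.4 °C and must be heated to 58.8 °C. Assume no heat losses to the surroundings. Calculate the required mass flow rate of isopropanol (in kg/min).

Heat released by hot stream: Q = 139 × 1.09 × (251 − 51.2) = 30272 kJ/min
Energy balance on cold side (adiabatic exchanger): Q = ṁ_c·Cp_c·(T_c,out − T_c,in)
ṁ_c = 30272 / [2.60 × (58.8 − 44.4)] = 808.54 kg/min

ṁ_c = 809 kg/min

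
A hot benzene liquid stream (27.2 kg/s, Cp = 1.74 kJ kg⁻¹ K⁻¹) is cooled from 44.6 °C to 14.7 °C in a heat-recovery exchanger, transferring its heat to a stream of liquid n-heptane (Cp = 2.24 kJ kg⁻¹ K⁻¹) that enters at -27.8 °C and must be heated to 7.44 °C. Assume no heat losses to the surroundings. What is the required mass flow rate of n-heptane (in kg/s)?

Heat released by hot stream: Q = 27.2 × 1.74 × (44.6 − 14.7) = 1415.1 kJ/s
Energy balance on cold side (adiabatic exchanger): Q = ṁ_c·Cp_c·(T_c,out − T_c,in)
ṁ_c = 1415.1 / [2.24 × (7.44 − -27.8)] = 17.927 kg/s

ṁ_c = 17.9 kg/s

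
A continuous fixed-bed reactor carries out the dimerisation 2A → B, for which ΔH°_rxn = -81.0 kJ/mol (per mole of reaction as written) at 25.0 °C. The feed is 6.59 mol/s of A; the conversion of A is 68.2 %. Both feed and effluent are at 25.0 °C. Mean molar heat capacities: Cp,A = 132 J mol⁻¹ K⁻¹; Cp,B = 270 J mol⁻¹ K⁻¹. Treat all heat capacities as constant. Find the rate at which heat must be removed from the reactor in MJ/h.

Q_out = 655 MJ/h

Extent of reaction ξ = 0.682 × 6.59 / 2 = 2.2472 mol/s
Reaction term: ξ·ΔH°_rxn = 2.2472 × -81.0 = -182.02 kJ/s
Q = ΔH = -182.02 kJ/s = -182.02 kW
Heat removed = 655.28 MJ/h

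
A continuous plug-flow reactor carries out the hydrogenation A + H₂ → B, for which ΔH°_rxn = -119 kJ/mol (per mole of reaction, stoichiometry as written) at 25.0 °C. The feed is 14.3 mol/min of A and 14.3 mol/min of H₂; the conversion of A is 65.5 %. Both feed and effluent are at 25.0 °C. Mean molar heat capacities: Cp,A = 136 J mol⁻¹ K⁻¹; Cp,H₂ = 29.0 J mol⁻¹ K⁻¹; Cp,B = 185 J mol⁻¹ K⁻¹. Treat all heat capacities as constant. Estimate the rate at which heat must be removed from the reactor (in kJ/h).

Q_out = 66900 kJ/h

Extent of reaction ξ = 0.655 × 14.3 = 9.3665 mol/min
Reaction term: ξ·ΔH°_rxn = 9.3665 × -119 = -1114.6 kJ/min
Q = ΔH = -1114.6 kJ/min = -18.577 kW
Heat removed = 66877 kJ/h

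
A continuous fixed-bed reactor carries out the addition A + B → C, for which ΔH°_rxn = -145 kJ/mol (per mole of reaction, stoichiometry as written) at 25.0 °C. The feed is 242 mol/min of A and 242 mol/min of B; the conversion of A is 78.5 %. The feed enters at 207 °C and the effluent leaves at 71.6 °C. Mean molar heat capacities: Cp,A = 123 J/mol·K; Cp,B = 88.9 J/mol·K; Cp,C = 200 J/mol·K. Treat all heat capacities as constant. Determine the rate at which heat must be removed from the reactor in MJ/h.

Extent of reaction ξ = 0.785 × 242 = 189.97 mol/min
Reaction term: ξ·ΔH°_rxn = 189.97 × -145 = -27546 kJ/min
Sensible, feed 207→25 °C: -9332.9 kJ/min
Outlet flows (mol/min): A 52.03, B 52.03, C 189.97
Sensible, products 25→71.6 °C: 2284.3 kJ/min
Q = ΔH = -34594 kJ/min = -576.57 kW
Heat removed = 2075.7 MJ/h

Q_out = 2080 MJ/h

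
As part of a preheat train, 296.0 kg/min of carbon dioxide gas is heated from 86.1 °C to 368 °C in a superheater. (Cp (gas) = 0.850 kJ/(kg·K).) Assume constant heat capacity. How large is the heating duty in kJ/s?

Q = ṁ·Cp·ΔT = 296.0 × 0.850 × (368 − 86.1) = 70926 kJ/min
Converting: 70926 / 60 s = 1182.1 kW

Q = 1180 kJ/s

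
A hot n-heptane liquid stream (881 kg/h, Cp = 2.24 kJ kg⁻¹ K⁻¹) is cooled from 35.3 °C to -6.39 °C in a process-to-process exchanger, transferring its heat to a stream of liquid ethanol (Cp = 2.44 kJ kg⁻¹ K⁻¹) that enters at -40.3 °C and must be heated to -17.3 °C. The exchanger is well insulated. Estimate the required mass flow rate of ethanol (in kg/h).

Heat released by hot stream: Q = 881 × 2.24 × (35.3 − -6.39) = 82273 kJ/h
Energy balance on cold side (adiabatic exchanger): Q = ṁ_c·Cp_c·(T_c,out − T_c,in)
ṁ_c = 82273 / [2.44 × (-17.3 − -40.3)] = 1466 kg/h

ṁ_c = 1470 kg/h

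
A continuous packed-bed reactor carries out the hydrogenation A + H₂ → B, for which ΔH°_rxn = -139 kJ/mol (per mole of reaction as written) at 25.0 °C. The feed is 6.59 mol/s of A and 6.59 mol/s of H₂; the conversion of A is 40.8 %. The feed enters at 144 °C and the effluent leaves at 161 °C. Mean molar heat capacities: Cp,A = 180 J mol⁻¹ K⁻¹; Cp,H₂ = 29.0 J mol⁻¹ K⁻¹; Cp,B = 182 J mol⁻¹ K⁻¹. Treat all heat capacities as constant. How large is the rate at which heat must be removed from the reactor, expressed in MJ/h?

Q_out = 1300 MJ/h

Extent of reaction ξ = 0.408 × 6.59 = 2.6887 mol/s
Reaction term: ξ·ΔH°_rxn = 2.6887 × -139 = -373.73 kJ/s
Sensible, feed 144→25 °C: -163.9 kJ/s
Outlet flows (mol/s): A 3.9013, H₂ 3.9013, B 2.6887
Sensible, products 25→161 °C: 177.44 kJ/s
Q = ΔH = -360.19 kJ/s = -360.19 kW
Heat removed = 1296.7 MJ/h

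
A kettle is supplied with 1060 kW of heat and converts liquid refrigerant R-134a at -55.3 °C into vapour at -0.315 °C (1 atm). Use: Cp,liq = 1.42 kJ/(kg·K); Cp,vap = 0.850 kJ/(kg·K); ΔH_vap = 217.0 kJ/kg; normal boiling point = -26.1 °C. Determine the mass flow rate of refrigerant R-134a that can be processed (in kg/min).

ṁ = 227 kg/min

Δh = 1.42×(-26.1−-55.3) + 217.0 + 0.850×(-0.315−-26.1) = 280.38 kJ/kg
Q = 1060 kW = 1060 kJ/s = 63600 kJ/min
ṁ = Q/Δh = 63600 / 280.38 = 226.83 kg/min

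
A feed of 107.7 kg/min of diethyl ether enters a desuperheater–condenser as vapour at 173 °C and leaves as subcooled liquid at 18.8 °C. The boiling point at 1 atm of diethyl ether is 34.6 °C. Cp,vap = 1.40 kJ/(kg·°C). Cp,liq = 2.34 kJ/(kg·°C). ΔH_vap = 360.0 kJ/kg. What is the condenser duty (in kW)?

Q_c = 1060 kW

vapour 173→34.6 °C: -193.76 kJ/kg
condensation at 34.6 °C: -360 kJ/kg
liquid 34.6→18.8 °C: -36.972 kJ/kg
Δh = -193.76 + -360 + -36.972 = -590.73 kJ/kg
Q = ṁ·Δh = 107.7 kg/min × -590.73 kJ/kg = -63622 kJ/min
|Q| = 1060.4 kW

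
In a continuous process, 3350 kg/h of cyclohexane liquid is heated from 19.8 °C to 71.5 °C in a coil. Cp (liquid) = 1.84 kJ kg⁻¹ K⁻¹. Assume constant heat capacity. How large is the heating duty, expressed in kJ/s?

Q = 88.5 kJ/s

Q = ṁ·Cp·ΔT = 3350 × 1.84 × (71.5 − 19.8) = 318680 kJ/h
Converting: 318680 / 3600 s = 88.522 kW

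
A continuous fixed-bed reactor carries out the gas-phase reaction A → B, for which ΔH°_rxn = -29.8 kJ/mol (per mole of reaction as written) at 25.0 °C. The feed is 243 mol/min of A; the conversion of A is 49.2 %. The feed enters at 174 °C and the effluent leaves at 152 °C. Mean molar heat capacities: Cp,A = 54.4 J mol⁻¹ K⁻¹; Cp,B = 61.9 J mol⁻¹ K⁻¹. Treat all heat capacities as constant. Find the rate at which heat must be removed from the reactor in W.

Extent of reaction ξ = 0.492 × 243 = 119.56 mol/min
Reaction term: ξ·ΔH°_rxn = 119.56 × -29.8 = -3562.8 kJ/min
Sensible, feed 174→25 °C: -1969.7 kJ/min
Outlet flows (mol/min): A 123.44, B 119.56
Sensible, products 25→152 °C: 1792.7 kJ/min
Q = ΔH = -3739.7 kJ/min = -62.329 kW
Heat removed = 62329 W

Q_out = 62300 W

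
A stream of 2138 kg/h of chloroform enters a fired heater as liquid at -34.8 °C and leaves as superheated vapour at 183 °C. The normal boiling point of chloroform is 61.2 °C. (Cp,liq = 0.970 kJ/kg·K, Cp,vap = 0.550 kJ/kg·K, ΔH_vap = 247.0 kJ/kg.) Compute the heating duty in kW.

Q = 242 kW

liquid -34.8→61.2 °C: 93.12 kJ/kg
vaporisation at 61.2 °C: 247 kJ/kg
vapour 61.2→183 °C: 66.99 kJ/kg
Δh = 93.12 + 247 + 66.99 = 407.11 kJ/kg
Q = ṁ·Δh = 2138 kg/h × 407.11 kJ/kg = 870400 kJ/h
|Q| = 241.78 kW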